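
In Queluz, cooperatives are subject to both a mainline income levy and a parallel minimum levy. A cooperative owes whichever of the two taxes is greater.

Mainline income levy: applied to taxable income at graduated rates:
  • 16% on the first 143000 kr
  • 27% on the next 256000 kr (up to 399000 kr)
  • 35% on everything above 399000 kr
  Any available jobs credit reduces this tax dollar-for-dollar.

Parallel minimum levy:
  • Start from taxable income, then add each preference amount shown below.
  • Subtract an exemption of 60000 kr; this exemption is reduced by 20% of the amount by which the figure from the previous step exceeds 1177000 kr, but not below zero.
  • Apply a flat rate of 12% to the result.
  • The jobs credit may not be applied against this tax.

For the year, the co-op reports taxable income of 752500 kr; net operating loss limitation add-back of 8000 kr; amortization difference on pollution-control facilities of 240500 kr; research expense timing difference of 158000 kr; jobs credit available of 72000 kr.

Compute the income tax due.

Mainline income levy:
  143000 kr × 16% = 22880 kr
  256000 kr × 27% = 69120 kr
  353500 kr × 35% = 123725 kr
  → 215725 kr
  Less jobs credit 72000 kr → 143725 kr

Parallel minimum levy:
  Adjusted income: 752500 kr + 8000 kr + 240500 kr + 158000 kr = 1159000 kr
  Exemption: 1159000 kr ≤ 1177000 kr, so full 60000 kr applies
  Base: 1159000 kr − 60000 kr = 1099000 kr
  1099000 kr × 12% = 131880 kr

143725 kr > 131880 kr, so the mainline income levy governs.

143725 kr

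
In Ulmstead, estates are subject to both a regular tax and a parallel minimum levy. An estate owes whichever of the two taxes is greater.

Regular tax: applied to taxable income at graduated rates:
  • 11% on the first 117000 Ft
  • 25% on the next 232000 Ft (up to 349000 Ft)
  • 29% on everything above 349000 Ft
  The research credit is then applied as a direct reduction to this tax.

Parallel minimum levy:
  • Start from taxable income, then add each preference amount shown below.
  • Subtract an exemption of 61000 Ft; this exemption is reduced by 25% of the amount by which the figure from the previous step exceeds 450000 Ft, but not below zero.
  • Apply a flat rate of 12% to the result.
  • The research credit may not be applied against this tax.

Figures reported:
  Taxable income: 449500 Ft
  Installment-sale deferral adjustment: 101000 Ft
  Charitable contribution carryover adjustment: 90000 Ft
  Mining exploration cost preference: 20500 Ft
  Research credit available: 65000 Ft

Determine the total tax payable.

Regular tax:
  117000 Ft × 11% = 12870 Ft
  232000 Ft × 25% = 58000 Ft
  100500 Ft × 29% = 29145 Ft
  → 100015 Ft
  Less research credit 65000 Ft → 35015 Ft

Parallel minimum levy:
  Adjusted income: 449500 Ft + 101000 Ft + 90000 Ft + 20500 Ft = 661000 Ft
  Exemption: 61000 Ft − 25% × (661000 Ft − 450000 Ft) = 61000 Ft − 52750 Ft = 8250 Ft
  Base: 661000 Ft − 8250 Ft = 652750 Ft
  652750 Ft × 12% = 78330 Ft

78330 Ft > 35015 Ft, so the parallel minimum levy is the binding amount.

78330 Ft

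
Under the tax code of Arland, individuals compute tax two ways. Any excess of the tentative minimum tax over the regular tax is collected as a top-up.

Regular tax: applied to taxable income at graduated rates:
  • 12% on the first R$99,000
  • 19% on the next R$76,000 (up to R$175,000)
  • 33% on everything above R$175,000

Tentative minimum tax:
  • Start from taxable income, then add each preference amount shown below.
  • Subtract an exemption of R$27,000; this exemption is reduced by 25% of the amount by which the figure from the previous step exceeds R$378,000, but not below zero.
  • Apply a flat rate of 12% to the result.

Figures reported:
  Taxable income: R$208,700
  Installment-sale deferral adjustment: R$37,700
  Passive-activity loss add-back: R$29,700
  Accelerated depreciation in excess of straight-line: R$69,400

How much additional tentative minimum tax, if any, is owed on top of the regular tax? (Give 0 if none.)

Tentative minimum tax:
  Adjusted income: R$208,700 + R$37,700 + R$29,700 + R$69,400 = R$345,500
  Exemption: R$345,500 ≤ R$378,000, so full R$27,000 applies
  Base: R$345,500 − R$27,000 = R$318,500
  R$318,500 × 12% = R$38,220

Regular tax:
  R$99,000 × 12% = R$11,880
  R$76,000 × 19% = R$14,440
  R$33,700 × 33% = R$11,121
  → R$37,441

Excess of tentative minimum tax over regular tax: R$38,220 − R$37,441 = R$779.

R$779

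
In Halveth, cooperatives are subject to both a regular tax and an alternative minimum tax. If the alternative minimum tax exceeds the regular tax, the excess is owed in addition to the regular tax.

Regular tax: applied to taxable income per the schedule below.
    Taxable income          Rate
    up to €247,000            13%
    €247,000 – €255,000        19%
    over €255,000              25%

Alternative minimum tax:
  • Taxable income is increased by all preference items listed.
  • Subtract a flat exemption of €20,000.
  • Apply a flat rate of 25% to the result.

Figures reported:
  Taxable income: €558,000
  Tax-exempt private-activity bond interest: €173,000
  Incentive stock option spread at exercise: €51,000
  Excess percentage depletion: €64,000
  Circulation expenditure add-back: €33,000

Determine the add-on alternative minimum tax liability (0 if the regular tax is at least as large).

€105,370

Regular tax:
  €247,000 × 13% = €32,110
  €8,000 × 19% = €1,520
  €303,000 × 25% = €75,750
  → €109,380

Alternative minimum tax:
  Adjusted income: €558,000 + €173,000 + €51,000 + €64,000 + €33,000 = €879,000
  Less exemption €20,000 → base €859,000
  €859,000 × 25% = €214,750

Excess of alternative minimum tax over regular tax: €214,750 − €109,380 = €105,370.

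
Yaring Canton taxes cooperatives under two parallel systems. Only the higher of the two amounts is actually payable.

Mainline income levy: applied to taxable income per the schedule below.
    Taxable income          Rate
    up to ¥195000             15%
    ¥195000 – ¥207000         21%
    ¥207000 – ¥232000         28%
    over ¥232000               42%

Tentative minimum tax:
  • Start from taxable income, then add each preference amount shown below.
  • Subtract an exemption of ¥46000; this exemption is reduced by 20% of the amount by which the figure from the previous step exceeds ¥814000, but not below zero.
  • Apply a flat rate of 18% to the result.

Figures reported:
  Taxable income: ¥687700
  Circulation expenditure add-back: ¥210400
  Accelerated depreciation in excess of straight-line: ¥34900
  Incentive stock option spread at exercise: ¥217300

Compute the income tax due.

¥230164

Mainline income levy:
  ¥195000 × 15% = ¥29250
  ¥12000 × 21% = ¥2520
  ¥25000 × 28% = ¥7000
  ¥455700 × 42% = ¥191394
  → ¥230164

Tentative minimum tax:
  Adjusted income: ¥687700 + ¥210400 + ¥34900 + ¥217300 = ¥1150300
  Exemption: 20% × (¥1150300 − ¥814000) = ¥67260 ≥ ¥46000, so the exemption is fully phased out
  Base: ¥1150300 − ¥0 = ¥1150300
  ¥1150300 × 18% = ¥207054

¥230164 > ¥207054, so the mainline income levy governs.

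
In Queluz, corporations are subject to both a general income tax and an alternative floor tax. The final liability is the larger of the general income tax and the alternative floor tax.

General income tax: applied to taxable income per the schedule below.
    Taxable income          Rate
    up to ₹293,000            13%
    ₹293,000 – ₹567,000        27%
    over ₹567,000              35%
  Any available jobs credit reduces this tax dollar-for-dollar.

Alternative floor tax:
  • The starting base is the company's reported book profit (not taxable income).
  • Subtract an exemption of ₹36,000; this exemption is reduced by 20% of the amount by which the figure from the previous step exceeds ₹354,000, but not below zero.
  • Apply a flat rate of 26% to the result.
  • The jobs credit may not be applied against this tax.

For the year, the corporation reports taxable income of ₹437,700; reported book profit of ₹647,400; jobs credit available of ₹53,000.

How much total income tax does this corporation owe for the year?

Alternative floor tax:
  Base (reported book profit): ₹647,400
  Exemption: 20% × (₹647,400 − ₹354,000) = ₹58,680 ≥ ₹36,000, so the exemption is fully phased out
  Base: ₹647,400 − ₹0 = ₹647,400
  ₹647,400 × 26% = ₹168,324

General income tax:
  ₹293,000 × 13% = ₹38,090
  ₹144,700 × 27% = ₹39,069
  → ₹77,159
  Less jobs credit ₹53,000 → ₹24,159

₹168,324 > ₹24,159, so the alternative floor tax is the binding amount.

₹168,324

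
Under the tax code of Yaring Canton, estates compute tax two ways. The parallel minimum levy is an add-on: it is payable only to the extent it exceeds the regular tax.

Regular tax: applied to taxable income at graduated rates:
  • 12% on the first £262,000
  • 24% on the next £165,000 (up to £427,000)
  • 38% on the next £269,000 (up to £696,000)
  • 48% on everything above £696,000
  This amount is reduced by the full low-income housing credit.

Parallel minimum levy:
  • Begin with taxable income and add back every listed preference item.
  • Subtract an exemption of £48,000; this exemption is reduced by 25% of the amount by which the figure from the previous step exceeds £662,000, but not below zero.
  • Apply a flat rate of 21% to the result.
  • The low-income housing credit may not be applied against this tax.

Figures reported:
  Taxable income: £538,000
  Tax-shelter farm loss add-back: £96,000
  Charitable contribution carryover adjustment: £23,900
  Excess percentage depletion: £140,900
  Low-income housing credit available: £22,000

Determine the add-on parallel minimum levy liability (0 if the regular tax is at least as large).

Regular tax:
  £262,000 × 12% = £31,440
  £165,000 × 24% = £39,600
  £111,000 × 38% = £42,180
  → £113,220
  Less low-income housing credit £22,000 → £91,220

Parallel minimum levy:
  Adjusted income: £538,000 + £96,000 + £23,900 + £140,900 = £798,800
  Exemption: £48,000 − 25% × (£798,800 − £662,000) = £48,000 − £34,200 = £13,800
  Base: £798,800 − £13,800 = £785,000
  £785,000 × 21% = £164,850

Excess of parallel minimum levy over regular tax: £164,850 − £91,220 = £73,630.

£73,630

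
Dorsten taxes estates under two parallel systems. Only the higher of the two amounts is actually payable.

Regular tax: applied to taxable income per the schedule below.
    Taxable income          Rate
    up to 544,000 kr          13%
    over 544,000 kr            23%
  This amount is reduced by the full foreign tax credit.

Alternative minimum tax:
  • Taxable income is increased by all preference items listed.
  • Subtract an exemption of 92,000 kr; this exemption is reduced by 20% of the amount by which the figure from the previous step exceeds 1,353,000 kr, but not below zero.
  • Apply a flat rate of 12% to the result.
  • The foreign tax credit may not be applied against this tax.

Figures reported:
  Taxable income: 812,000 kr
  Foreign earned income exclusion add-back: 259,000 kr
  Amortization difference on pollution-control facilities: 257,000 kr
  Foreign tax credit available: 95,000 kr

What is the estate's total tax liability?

148,320 kr

Regular tax:
  544,000 kr × 13% = 70,720 kr
  268,000 kr × 23% = 61,640 kr
  → 132,360 kr
  Less foreign tax credit 95,000 kr → 37,360 kr

Alternative minimum tax:
  Adjusted income: 812,000 kr + 259,000 kr + 257,000 kr = 1,328,000 kr
  Exemption: 1,328,000 kr ≤ 1,353,000 kr, so full 92,000 kr applies
  Base: 1,328,000 kr − 92,000 kr = 1,236,000 kr
  1,236,000 kr × 12% = 148,320 kr

148,320 kr > 37,360 kr, so the alternative minimum tax is the binding amount.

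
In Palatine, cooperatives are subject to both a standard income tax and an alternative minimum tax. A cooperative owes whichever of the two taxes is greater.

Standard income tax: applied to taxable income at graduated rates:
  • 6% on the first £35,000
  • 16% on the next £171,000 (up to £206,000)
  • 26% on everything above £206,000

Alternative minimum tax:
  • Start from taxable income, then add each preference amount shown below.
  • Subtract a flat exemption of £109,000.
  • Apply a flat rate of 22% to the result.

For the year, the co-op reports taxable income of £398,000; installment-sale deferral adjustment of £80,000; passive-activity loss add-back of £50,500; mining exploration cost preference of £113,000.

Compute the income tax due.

£117,150

Alternative minimum tax:
  Adjusted income: £398,000 + £80,000 + £50,500 + £113,000 = £641,500
  Less exemption £109,000 → base £532,500
  £532,500 × 22% = £117,150

Standard income tax:
  £35,000 × 6% = £2,100
  £171,000 × 16% = £27,360
  £192,000 × 26% = £49,920
  → £79,380

£117,150 > £79,380, so the alternative minimum tax is the binding amount.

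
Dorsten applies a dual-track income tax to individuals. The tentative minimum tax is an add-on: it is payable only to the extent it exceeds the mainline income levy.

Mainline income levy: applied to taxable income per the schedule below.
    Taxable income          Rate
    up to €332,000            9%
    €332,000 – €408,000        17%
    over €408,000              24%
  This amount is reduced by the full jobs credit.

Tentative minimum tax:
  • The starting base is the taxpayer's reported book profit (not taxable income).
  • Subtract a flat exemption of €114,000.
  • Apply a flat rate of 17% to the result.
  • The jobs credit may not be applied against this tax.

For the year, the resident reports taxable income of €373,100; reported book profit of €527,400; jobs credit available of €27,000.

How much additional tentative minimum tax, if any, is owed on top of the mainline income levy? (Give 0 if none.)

€60,411

Tentative minimum tax:
  Base (reported book profit): €527,400
  Less exemption €114,000 → base €413,400
  €413,400 × 17% = €70,278

Mainline income levy:
  €332,000 × 9% = €29,880
  €41,100 × 17% = €6,987
  → €36,867
  Less jobs credit €27,000 → €9,867

Excess of tentative minimum tax over mainline income levy: €70,278 − €9,867 = €60,411.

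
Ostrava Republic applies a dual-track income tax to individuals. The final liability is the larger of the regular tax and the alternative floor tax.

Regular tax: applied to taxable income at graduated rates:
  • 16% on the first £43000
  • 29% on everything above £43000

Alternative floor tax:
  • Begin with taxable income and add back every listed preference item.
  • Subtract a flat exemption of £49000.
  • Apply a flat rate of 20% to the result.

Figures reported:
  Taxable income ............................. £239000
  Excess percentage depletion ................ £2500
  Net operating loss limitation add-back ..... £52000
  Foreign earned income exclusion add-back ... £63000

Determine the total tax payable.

Regular tax:
  £43000 × 16% = £6880
  £196000 × 29% = £56840
  → £63720

Alternative floor tax:
  Adjusted income: £239000 + £2500 + £52000 + £63000 = £356500
  Less exemption £49000 → base £307500
  £307500 × 20% = £61500

£63720 > £61500, so the regular tax governs.

£63720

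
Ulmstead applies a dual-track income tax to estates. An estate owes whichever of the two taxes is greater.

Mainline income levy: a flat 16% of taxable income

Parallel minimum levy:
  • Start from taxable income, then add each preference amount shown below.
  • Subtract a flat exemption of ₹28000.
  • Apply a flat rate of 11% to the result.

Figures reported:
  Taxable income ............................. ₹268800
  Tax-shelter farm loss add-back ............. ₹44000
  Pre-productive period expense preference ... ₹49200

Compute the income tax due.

Parallel minimum levy:
  Adjusted income: ₹268800 + ₹44000 + ₹49200 = ₹362000
  Less exemption ₹28000 → base ₹334000
  ₹334000 × 11% = ₹36740

Mainline income levy:
  ₹268800 × 16% = ₹43008

₹43008 > ₹36740, so the mainline income levy governs.

₹43008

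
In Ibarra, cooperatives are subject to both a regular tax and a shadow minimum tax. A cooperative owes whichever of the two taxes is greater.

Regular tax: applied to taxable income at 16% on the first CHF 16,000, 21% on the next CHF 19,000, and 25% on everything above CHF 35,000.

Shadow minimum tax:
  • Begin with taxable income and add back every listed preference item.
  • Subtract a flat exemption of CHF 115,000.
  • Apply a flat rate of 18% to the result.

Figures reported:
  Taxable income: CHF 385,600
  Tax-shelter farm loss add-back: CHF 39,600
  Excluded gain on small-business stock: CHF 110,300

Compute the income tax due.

CHF 94,200

Regular tax:
  CHF 16,000 × 16% = CHF 2,560
  CHF 19,000 × 21% = CHF 3,990
  CHF 350,600 × 25% = CHF 87,650
  → CHF 94,200

Shadow minimum tax:
  Adjusted income: CHF 385,600 + CHF 39,600 + CHF 110,300 = CHF 535,500
  Less exemption CHF 115,000 → base CHF 420,500
  CHF 420,500 × 18% = CHF 75,690

CHF 94,200 > CHF 75,690, so the regular tax governs.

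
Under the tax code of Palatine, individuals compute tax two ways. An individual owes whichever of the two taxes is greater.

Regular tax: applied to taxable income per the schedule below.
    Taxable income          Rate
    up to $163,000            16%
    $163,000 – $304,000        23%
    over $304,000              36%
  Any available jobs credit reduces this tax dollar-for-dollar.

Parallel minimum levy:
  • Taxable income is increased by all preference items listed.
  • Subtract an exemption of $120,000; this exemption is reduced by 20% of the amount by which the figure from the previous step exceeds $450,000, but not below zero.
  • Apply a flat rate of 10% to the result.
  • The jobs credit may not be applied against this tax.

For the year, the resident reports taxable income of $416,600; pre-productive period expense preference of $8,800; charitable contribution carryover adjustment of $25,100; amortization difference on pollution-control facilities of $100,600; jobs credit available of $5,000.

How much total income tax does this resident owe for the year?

Regular tax:
  $163,000 × 16% = $26,080
  $141,000 × 23% = $32,430
  $112,600 × 36% = $40,536
  → $99,046
  Less jobs credit $5,000 → $94,046

Parallel minimum levy:
  Adjusted income: $416,600 + $8,800 + $25,100 + $100,600 = $551,100
  Exemption: $120,000 − 20% × ($551,100 − $450,000) = $120,000 − $20,220 = $99,780
  Base: $551,100 − $99,780 = $451,320
  $451,320 × 10% = $45,132

$94,046 > $45,132, so the regular tax governs.

$94,046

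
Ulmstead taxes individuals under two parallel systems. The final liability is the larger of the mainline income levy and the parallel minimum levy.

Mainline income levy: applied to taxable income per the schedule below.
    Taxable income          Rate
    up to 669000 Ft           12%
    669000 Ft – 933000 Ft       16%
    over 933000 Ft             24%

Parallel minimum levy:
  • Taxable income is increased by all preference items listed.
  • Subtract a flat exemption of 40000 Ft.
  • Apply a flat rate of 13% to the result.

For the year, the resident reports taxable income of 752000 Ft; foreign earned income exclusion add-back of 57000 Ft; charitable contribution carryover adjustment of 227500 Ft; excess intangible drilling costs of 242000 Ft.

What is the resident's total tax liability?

Mainline income levy:
  669000 Ft × 12% = 80280 Ft
  83000 Ft × 16% = 13280 Ft
  → 93560 Ft

Parallel minimum levy:
  Adjusted income: 752000 Ft + 57000 Ft + 227500 Ft + 242000 Ft = 1278500 Ft
  Less exemption 40000 Ft → base 1238500 Ft
  1238500 Ft × 13% = 161005 Ft

161005 Ft > 93560 Ft, so the parallel minimum levy is the binding amount.

161005 Ft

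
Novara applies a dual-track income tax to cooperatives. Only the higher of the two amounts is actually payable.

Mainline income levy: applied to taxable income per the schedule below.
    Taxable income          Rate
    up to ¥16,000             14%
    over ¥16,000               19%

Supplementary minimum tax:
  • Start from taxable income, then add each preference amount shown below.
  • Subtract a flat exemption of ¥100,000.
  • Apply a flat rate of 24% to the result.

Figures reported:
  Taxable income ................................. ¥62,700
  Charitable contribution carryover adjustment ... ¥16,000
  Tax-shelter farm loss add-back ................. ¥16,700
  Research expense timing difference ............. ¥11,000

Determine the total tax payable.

¥11,113

Mainline income levy:
  ¥16,000 × 14% = ¥2,240
  ¥46,700 × 19% = ¥8,873
  → ¥11,113

Supplementary minimum tax:
  Adjusted income: ¥62,700 + ¥16,000 + ¥16,700 + ¥11,000 = ¥106,400
  Less exemption ¥100,000 → base ¥6,400
  ¥6,400 × 24% = ¥1,536

¥11,113 > ¥1,536, so the mainline income levy governs.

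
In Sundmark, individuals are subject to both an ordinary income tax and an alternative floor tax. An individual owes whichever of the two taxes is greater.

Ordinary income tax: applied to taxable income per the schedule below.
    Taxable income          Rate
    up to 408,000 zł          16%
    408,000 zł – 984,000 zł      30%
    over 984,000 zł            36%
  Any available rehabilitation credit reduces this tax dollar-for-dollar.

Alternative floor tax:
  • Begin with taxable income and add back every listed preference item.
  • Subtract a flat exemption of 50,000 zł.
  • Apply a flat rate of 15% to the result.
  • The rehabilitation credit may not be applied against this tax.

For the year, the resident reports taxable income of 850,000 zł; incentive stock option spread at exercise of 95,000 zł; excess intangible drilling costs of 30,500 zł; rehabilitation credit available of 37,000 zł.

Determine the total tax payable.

160,880 zł

Ordinary income tax:
  408,000 zł × 16% = 65,280 zł
  442,000 zł × 30% = 132,600 zł
  → 197,880 zł
  Less rehabilitation credit 37,000 zł → 160,880 zł

Alternative floor tax:
  Adjusted income: 850,000 zł + 95,000 zł + 30,500 zł = 975,500 zł
  Less exemption 50,000 zł → base 925,500 zł
  925,500 zł × 15% = 138,825 zł

160,880 zł > 138,825 zł, so the ordinary income tax governs.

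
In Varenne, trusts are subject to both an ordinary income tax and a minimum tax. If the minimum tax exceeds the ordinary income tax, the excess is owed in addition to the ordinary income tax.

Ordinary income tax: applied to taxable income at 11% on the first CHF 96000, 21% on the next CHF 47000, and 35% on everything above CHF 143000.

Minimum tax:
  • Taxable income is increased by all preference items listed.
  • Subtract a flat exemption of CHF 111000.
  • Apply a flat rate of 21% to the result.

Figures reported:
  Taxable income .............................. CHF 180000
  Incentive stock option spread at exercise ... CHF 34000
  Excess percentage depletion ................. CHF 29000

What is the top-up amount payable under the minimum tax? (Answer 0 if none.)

CHF 0

Minimum tax:
  Adjusted income: CHF 180000 + CHF 34000 + CHF 29000 = CHF 243000
  Less exemption CHF 111000 → base CHF 132000
  CHF 132000 × 21% = CHF 27720

Ordinary income tax:
  CHF 96000 × 11% = CHF 10560
  CHF 47000 × 21% = CHF 9870
  CHF 37000 × 35% = CHF 12950
  → CHF 33380

CHF 27720 ≤ CHF 33380, so no add-on is due.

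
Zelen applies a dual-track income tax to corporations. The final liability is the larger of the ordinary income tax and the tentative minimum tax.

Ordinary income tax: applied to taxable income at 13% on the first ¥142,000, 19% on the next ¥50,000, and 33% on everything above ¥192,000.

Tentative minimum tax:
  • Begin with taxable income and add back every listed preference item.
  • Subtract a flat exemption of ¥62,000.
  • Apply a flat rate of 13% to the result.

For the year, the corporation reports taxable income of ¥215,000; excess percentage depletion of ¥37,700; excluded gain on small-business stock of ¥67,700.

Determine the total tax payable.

¥35,550

Tentative minimum tax:
  Adjusted income: ¥215,000 + ¥37,700 + ¥67,700 = ¥320,400
  Less exemption ¥62,000 → base ¥258,400
  ¥258,400 × 13% = ¥33,592

Ordinary income tax:
  ¥142,000 × 13% = ¥18,460
  ¥50,000 × 19% = ¥9,500
  ¥23,000 × 33% = ¥7,590
  → ¥35,550

¥35,550 > ¥33,592, so the ordinary income tax governs.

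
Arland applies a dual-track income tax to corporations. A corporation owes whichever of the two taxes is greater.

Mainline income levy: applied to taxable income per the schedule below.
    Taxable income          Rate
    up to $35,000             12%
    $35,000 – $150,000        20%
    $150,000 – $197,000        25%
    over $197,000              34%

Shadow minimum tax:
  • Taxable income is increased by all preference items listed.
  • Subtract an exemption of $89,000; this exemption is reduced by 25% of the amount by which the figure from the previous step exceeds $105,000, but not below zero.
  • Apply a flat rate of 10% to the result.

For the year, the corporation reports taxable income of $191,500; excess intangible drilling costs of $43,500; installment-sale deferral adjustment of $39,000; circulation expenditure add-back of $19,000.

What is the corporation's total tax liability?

Shadow minimum tax:
  Adjusted income: $191,500 + $43,500 + $39,000 + $19,000 = $293,000
  Exemption: $89,000 − 25% × ($293,000 − $105,000) = $89,000 − $47,000 = $42,000
  Base: $293,000 − $42,000 = $251,000
  $251,000 × 10% = $25,100

Mainline income levy:
  $35,000 × 12% = $4,200
  $115,000 × 20% = $23,000
  $41,500 × 25% = $10,375
  → $37,575

$37,575 > $25,100, so the mainline income levy governs.

$37,575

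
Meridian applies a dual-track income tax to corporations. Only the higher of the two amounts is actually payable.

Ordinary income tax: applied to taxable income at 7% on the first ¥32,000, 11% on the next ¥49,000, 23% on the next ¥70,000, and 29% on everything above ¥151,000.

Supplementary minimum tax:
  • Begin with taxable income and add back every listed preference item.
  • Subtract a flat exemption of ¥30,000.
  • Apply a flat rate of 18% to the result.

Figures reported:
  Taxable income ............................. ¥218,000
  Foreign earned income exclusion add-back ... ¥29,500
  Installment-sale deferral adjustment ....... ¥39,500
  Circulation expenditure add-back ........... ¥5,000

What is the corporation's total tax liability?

Ordinary income tax:
  ¥32,000 × 7% = ¥2,240
  ¥49,000 × 11% = ¥5,390
  ¥70,000 × 23% = ¥16,100
  ¥67,000 × 29% = ¥19,430
  → ¥43,160

Supplementary minimum tax:
  Adjusted income: ¥218,000 + ¥29,500 + ¥39,500 + ¥5,000 = ¥292,000
  Less exemption ¥30,000 → base ¥262,000
  ¥262,000 × 18% = ¥47,160

¥47,160 > ¥43,160, so the supplementary minimum tax is the binding amount.

¥47,160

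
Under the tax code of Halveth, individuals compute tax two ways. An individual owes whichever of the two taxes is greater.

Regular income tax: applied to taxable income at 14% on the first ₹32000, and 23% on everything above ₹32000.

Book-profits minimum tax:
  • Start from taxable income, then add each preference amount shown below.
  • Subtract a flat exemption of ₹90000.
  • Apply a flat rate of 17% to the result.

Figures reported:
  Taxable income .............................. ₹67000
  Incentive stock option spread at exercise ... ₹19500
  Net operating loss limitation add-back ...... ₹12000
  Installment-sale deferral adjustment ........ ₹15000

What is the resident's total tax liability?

₹12530

Regular income tax:
  ₹32000 × 14% = ₹4480
  ₹35000 × 23% = ₹8050
  → ₹12530

Book-profits minimum tax:
  Adjusted income: ₹67000 + ₹19500 + ₹12000 + ₹15000 = ₹113500
  Less exemption ₹90000 → base ₹23500
  ₹23500 × 17% = ₹3995

₹12530 > ₹3995, so the regular income tax governs.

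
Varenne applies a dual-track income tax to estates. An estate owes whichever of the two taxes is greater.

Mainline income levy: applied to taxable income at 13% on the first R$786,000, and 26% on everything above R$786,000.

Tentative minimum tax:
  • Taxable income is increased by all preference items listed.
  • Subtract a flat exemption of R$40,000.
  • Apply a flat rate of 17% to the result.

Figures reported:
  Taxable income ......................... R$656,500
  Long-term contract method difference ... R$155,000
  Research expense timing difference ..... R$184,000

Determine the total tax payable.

R$162,435

Mainline income levy:
  R$656,500 × 13% = R$85,345

Tentative minimum tax:
  Adjusted income: R$656,500 + R$155,000 + R$184,000 = R$995,500
  Less exemption R$40,000 → base R$955,500
  R$955,500 × 17% = R$162,435

R$162,435 > R$85,345, so the tentative minimum tax is the binding amount.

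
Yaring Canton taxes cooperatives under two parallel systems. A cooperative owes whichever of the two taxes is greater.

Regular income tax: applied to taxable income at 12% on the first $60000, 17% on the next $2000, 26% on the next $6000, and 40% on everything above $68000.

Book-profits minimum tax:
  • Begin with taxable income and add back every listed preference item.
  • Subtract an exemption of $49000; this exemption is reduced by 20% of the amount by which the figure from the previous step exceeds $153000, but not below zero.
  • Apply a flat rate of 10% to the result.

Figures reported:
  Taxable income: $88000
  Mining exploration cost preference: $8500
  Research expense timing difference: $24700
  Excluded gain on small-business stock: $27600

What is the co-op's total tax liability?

Regular income tax:
  $60000 × 12% = $7200
  $2000 × 17% = $340
  $6000 × 26% = $1560
  $20000 × 40% = $8000
  → $17100

Book-profits minimum tax:
  Adjusted income: $88000 + $8500 + $24700 + $27600 = $148800
  Exemption: $148800 ≤ $153000, so full $49000 applies
  Base: $148800 − $49000 = $99800
  $99800 × 10% = $9980

$17100 > $9980, so the regular income tax governs.

$17100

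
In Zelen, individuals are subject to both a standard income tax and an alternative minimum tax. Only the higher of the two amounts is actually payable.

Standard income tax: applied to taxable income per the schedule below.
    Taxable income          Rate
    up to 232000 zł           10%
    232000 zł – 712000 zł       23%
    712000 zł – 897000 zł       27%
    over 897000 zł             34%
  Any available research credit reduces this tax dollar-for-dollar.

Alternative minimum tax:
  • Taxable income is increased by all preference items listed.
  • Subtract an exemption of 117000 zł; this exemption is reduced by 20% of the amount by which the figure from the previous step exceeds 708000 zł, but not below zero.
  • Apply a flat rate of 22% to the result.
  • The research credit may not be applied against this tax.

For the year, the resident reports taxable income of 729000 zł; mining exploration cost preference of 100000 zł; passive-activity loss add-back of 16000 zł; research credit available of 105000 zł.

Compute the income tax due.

166188 zł

Alternative minimum tax:
  Adjusted income: 729000 zł + 100000 zł + 16000 zł = 845000 zł
  Exemption: 117000 zł − 20% × (845000 zł − 708000 zł) = 117000 zł − 27400 zł = 89600 zł
  Base: 845000 zł − 89600 zł = 755400 zł
  755400 zł × 22% = 166188 zł

Standard income tax:
  232000 zł × 10% = 23200 zł
  480000 zł × 23% = 110400 zł
  17000 zł × 27% = 4590 zł
  → 138190 zł
  Less research credit 105000 zł → 33190 zł

166188 zł > 33190 zł, so the alternative minimum tax is the binding amount.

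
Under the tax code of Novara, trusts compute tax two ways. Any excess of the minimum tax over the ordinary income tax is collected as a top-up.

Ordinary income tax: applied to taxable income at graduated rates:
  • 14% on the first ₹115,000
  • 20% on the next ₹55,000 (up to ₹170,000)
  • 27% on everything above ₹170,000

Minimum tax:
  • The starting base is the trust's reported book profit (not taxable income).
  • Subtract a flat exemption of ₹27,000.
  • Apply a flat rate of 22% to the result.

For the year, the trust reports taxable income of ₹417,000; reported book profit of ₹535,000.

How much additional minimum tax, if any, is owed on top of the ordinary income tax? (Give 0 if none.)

Minimum tax:
  Base (reported book profit): ₹535,000
  Less exemption ₹27,000 → base ₹508,000
  ₹508,000 × 22% = ₹111,760

Ordinary income tax:
  ₹115,000 × 14% = ₹16,100
  ₹55,000 × 20% = ₹11,000
  ₹247,000 × 27% = ₹66,690
  → ₹93,790

Excess of minimum tax over ordinary income tax: ₹111,760 − ₹93,790 = ₹17,970.

₹17,970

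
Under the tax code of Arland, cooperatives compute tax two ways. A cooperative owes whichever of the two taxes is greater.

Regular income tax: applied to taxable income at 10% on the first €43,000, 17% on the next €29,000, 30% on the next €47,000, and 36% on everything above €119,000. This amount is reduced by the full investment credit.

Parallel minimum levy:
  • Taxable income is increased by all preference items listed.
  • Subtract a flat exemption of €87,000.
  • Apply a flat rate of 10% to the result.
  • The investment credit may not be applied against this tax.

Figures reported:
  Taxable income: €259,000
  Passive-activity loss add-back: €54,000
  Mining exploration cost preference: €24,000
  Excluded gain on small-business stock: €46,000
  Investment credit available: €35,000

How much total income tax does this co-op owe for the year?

€38,730

Regular income tax:
  €43,000 × 10% = €4,300
  €29,000 × 17% = €4,930
  €47,000 × 30% = €14,100
  €140,000 × 36% = €50,400
  → €73,730
  Less investment credit €35,000 → €38,730

Parallel minimum levy:
  Adjusted income: €259,000 + €54,000 + €24,000 + €46,000 = €383,000
  Less exemption €87,000 → base €296,000
  €296,000 × 10% = €29,600

€38,730 > €29,600, so the regular income tax governs.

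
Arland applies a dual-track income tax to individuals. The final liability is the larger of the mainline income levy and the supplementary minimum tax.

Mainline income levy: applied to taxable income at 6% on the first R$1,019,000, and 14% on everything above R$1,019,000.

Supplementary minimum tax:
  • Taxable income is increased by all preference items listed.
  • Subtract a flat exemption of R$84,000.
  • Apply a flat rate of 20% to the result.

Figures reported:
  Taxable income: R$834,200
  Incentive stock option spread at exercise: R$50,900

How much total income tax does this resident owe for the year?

R$160,220

Supplementary minimum tax:
  Adjusted income: R$834,200 + R$50,900 = R$885,100
  Less exemption R$84,000 → base R$801,100
  R$801,100 × 20% = R$160,220

Mainline income levy:
  R$834,200 × 6% = R$50,052

R$160,220 > R$50,052, so the supplementary minimum tax is the binding amount.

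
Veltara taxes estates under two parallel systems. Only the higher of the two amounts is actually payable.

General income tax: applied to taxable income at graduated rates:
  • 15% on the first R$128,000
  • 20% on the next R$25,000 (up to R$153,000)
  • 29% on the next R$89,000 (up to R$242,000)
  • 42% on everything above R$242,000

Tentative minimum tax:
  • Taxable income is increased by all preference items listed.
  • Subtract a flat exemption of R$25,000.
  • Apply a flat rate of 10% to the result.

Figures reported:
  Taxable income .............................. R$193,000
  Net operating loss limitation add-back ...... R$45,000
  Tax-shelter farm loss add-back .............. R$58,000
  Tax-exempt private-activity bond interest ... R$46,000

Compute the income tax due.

General income tax:
  R$128,000 × 15% = R$19,200
  R$25,000 × 20% = R$5,000
  R$40,000 × 29% = R$11,600
  → R$35,800

Tentative minimum tax:
  Adjusted income: R$193,000 + R$45,000 + R$58,000 + R$46,000 = R$342,000
  Less exemption R$25,000 → base R$317,000
  R$317,000 × 10% = R$31,700

R$35,800 > R$31,700, so the general income tax governs.

R$35,800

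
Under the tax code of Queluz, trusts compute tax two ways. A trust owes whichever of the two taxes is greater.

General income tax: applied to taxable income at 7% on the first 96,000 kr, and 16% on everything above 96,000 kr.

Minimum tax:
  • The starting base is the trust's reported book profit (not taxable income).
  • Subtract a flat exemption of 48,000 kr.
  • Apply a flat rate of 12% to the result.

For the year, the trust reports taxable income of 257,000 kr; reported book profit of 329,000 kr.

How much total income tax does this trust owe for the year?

General income tax:
  96,000 kr × 7% = 6,720 kr
  161,000 kr × 16% = 25,760 kr
  → 32,480 kr

Minimum tax:
  Base (reported book profit): 329,000 kr
  Less exemption 48,000 kr → base 281,000 kr
  281,000 kr × 12% = 33,720 kr

33,720 kr > 32,480 kr, so the minimum tax is the binding amount.

33,720 kr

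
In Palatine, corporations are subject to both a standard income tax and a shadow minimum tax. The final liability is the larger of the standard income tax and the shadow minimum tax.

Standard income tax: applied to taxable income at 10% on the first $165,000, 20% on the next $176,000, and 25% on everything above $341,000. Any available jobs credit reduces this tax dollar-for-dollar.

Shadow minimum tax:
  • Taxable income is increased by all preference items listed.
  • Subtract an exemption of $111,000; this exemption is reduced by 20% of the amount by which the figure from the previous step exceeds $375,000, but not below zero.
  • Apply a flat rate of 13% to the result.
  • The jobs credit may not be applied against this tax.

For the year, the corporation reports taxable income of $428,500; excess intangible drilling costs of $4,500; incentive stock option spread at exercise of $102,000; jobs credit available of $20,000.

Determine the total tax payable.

Standard income tax:
  $165,000 × 10% = $16,500
  $176,000 × 20% = $35,200
  $87,500 × 25% = $21,875
  → $73,575
  Less jobs credit $20,000 → $53,575

Shadow minimum tax:
  Adjusted income: $428,500 + $4,500 + $102,000 = $535,000
  Exemption: $111,000 − 20% × ($535,000 − $375,000) = $111,000 − $32,000 = $79,000
  Base: $535,000 − $79,000 = $456,000
  $456,000 × 13% = $59,280

$59,280 > $53,575, so the shadow minimum tax is the binding amount.

$59,280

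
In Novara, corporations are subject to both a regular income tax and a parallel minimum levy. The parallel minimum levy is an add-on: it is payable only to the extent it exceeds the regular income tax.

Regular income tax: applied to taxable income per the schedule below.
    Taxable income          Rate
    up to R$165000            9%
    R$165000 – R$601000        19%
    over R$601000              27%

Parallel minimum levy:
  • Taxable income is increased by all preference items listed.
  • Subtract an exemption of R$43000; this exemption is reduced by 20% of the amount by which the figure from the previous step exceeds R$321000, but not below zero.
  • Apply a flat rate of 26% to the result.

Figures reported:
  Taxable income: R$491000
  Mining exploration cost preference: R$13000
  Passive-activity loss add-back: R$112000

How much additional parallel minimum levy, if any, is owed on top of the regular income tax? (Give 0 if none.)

Parallel minimum levy:
  Adjusted income: R$491000 + R$13000 + R$112000 = R$616000
  Exemption: 20% × (R$616000 − R$321000) = R$59000 ≥ R$43000, so the exemption is fully phased out
  Base: R$616000 − R$0 = R$616000
  R$616000 × 26% = R$160160

Regular income tax:
  R$165000 × 9% = R$14850
  R$326000 × 19% = R$61940
  → R$76790

Excess of parallel minimum levy over regular income tax: R$160160 − R$76790 = R$83370.

R$83370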